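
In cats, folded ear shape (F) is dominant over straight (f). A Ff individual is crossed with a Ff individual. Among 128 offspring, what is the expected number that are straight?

Punnett square for Ff × Ff:
Offspring genotypes: 1 FF, 2 Ff, 1 ff
folded: 3, straight: 1
straight: 1 out of 4 → fraction 1/4
Expected count = 1/4 × 128 = 32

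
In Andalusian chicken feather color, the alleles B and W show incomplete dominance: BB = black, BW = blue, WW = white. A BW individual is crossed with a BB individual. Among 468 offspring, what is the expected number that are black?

Punnett square for BW × BB:
Offspring genotypes: 2 BB, 2 BW
Phenotype counts: 2 black, 2 blue
black: 2 out of 4 → fraction 1/2
Expected count = 1/2 × 468 = 234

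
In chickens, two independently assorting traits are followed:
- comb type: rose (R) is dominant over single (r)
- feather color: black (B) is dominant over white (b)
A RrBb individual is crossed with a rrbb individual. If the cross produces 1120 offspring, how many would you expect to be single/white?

Dihybrid cross RrBb × rrbb — consider each gene separately:
comb type: Rr × rr → 2 Rr, 2 rr → 2 R_ : 2 rr (out of 4)
feather color: Bb × bb → 2 Bb, 2 bb → 2 B_ : 2 bb (out of 4)
Combine (counts out of 4 × 4 = 16): rose/black (R_B_) = 2×2 = 4; rose/white (R_bb) = 2×2 = 4; single/black (rrB_) = 2×2 = 4; single/white (rrbb) = 2×2 = 4
Phenotype counts (out of 16): 4 rose/black, 4 rose/white, 4 single/black, 4 single/white
single/white: 4 out of 16 → fraction 1/4
Expected count = 1/4 × 1120 = 280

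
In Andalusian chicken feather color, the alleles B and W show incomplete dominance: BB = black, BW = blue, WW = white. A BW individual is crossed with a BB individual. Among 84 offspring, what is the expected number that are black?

Punnett square for BW × BB:
Offspring genotypes: 2 BB, 2 BW
Phenotype counts: 2 black, 2 blue
black: 2 out of 4 → fraction 1/2
Expected count = 1/2 × 84 = 42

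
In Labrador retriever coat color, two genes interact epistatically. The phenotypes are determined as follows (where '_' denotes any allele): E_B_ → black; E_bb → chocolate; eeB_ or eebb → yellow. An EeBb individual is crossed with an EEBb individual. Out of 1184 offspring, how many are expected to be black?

Cross: EeBb × EEBb — consider each gene separately:
E gene: Ee × EE → 2 EE, 2 Ee → 4 E_ (out of 4)
B gene: Bb × Bb → 1 BB, 2 Bb, 1 bb → 3 B_ : 1 bb (out of 4)
Genotype classes (out of 4 × 4 = 16): E_B_ = 4×3 = 12; E_bb = 4×1 = 4
Apply the phenotype rules: E_B_ (12) → black; E_bb (4) → chocolate
Phenotype counts (out of 16): 12 black, 4 chocolate
black: 12 out of 16 → fraction 3/4
Expected count = 3/4 × 1184 = 888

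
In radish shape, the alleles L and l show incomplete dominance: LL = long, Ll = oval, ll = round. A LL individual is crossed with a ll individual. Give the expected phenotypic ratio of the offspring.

Punnett square for LL × ll:
Offspring genotypes: 4 Ll
Phenotype counts: 4 oval
Ratio: all oval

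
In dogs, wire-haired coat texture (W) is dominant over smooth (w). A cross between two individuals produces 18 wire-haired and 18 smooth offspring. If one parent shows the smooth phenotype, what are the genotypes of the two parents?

Observed offspring: 18 wire-haired, 18 smooth
The observed ratio simplifies to 1:1. One parent shows smooth, so its genotype must be ww. A 1:1 offspring split requires the other parent to be heterozygous (Ww).
Parent genotypes: ww × Ww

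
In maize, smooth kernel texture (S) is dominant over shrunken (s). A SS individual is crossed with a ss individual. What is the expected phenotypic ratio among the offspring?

Punnett square for SS × ss:
Offspring genotypes: 4 Ss
smooth: 4, shrunken: 0
Ratio: all smooth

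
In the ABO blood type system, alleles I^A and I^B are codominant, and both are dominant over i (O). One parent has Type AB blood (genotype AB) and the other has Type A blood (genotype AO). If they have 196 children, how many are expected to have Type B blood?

Cross: AB × AO
Possible offspring genotypes: 1 AA, 1 AO, 1 AB, 1 BO
Blood type counts: 2 Type A, 1 Type AB, 1 Type B
Probability of Type B: 1/4
Expected count = 1/4 × 196 = 49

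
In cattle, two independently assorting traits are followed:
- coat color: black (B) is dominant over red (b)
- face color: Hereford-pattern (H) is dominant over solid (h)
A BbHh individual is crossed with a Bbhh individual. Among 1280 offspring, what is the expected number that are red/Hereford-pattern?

Dihybrid cross BbHh × Bbhh — consider each gene separately:
coat color: Bb × Bb → 1 BB, 2 Bb, 1 bb → 3 B_ : 1 bb (out of 4)
face color: Hh × hh → 2 Hh, 2 hh → 2 H_ : 2 hh (out of 4)
Combine (counts out of 4 × 4 = 16): black/Hereford-pattern (B_H_) = 3×2 = 6; black/solid (B_hh) = 3×2 = 6; red/Hereford-pattern (bbH_) = 1×2 = 2; red/solid (bbhh) = 1×2 = 2
Phenotype counts (out of 16): 6 black/Hereford-pattern, 6 black/solid, 2 red/Hereford-pattern, 2 red/solid
red/Hereford-pattern: 2 out of 16 → fraction 1/8
Expected count = 1/8 × 1280 = 160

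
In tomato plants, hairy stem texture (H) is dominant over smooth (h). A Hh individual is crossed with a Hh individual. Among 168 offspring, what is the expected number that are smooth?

Punnett square for Hh × Hh:
Offspring genotypes: 1 HH, 2 Hh, 1 hh
hairy: 3, smooth: 1
smooth: 1 out of 4 → fraction 1/4
Expected count = 1/4 × 168 = 42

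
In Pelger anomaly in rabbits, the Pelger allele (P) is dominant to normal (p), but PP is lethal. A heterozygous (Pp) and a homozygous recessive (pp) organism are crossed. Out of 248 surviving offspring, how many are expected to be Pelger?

Cross: Pp × pp
Punnett square offspring (before lethality): 2 Pp, 2 pp
No PP offspring are produced in this cross.
Pelger: 2 out of 4 → fraction 1/2
Expected count = 1/2 × 248 = 124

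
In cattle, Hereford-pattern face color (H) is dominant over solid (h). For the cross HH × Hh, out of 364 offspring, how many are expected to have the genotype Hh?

Punnett square for HH × Hh:
Offspring genotypes: 2 HH, 2 Hh
Total offspring: 4
Count with target: 2
Probability: 2/4 = 1/2
Expected count = 1/2 × 364 = 182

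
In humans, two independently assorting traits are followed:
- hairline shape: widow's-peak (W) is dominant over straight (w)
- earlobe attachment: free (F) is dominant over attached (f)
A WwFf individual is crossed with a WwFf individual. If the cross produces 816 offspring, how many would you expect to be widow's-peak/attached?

Dihybrid cross WwFf × WwFf — consider each gene separately:
hairline shape: Ww × Ww → 1 WW, 2 Ww, 1 ww → 3 W_ : 1 ww (out of 4)
earlobe attachment: Ff × Ff → 1 FF, 2 Ff, 1 ff → 3 F_ : 1 ff (out of 4)
Combine (counts out of 4 × 4 = 16): widow's-peak/free (W_F_) = 3×3 = 9; widow's-peak/attached (W_ff) = 3×1 = 3; straight/free (wwF_) = 1×3 = 3; straight/attached (wwff) = 1×1 = 1
Phenotype counts (out of 16): 9 widow's-peak/free, 3 widow's-peak/attached, 3 straight/free, 1 straight/attached
widow's-peak/attached: 3 out of 16 → fraction 3/16
Expected count = 3/16 × 816 = 153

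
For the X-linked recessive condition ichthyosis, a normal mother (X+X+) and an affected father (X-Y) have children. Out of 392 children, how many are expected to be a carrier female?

Cross: X+X+ × X-Y
Offspring: 2 X+X-, 2 X+Y
Probability of a carrier female: 2/4 = 1/2
Expected count = 1/2 × 392 = 196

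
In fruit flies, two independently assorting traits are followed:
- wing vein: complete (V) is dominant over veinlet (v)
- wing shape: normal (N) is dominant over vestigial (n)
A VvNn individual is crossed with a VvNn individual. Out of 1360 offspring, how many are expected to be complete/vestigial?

Dihybrid cross VvNn × VvNn — consider each gene separately:
wing vein: Vv × Vv → 1 VV, 2 Vv, 1 vv → 3 V_ : 1 vv (out of 4)
wing shape: Nn × Nn → 1 NN, 2 Nn, 1 nn → 3 N_ : 1 nn (out of 4)
Combine (counts out of 4 × 4 = 16): complete/normal (V_N_) = 3×3 = 9; complete/vestigial (V_nn) = 3×1 = 3; veinlet/normal (vvN_) = 1×3 = 3; veinlet/vestigial (vvnn) = 1×1 = 1
Phenotype counts (out of 16): 9 complete/normal, 3 complete/vestigial, 3 veinlet/normal, 1 veinlet/vestigial
complete/vestigial: 3 out of 16 → fraction 3/16
Expected count = 3/16 × 1360 = 255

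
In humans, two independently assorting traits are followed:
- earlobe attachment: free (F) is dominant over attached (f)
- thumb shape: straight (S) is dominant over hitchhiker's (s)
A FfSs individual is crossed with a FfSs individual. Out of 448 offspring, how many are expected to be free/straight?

Dihybrid cross FfSs × FfSs — consider each gene separately:
earlobe attachment: Ff × Ff → 1 FF, 2 Ff, 1 ff → 3 F_ : 1 ff (out of 4)
thumb shape: Ss × Ss → 1 SS, 2 Ss, 1 ss → 3 S_ : 1 ss (out of 4)
Combine (counts out of 4 × 4 = 16): free/straight (F_S_) = 3×3 = 9; free/hitchhiker's (F_ss) = 3×1 = 3; attached/straight (ffS_) = 1×3 = 3; attached/hitchhiker's (ffss) = 1×1 = 1
Phenotype counts (out of 16): 9 free/straight, 3 free/hitchhiker's, 3 attached/straight, 1 attached/hitchhiker's
free/straight: 9 out of 16 → fraction 9/16
Expected count = 9/16 × 448 = 252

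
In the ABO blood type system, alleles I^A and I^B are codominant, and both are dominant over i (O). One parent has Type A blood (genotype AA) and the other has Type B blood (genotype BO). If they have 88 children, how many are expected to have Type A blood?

Cross: AA × BO
Possible offspring genotypes: 2 AB, 2 AO
Blood type counts: 2 Type AB, 2 Type A
Probability of Type A: 2/4 = 1/2
Expected count = 1/2 × 88 = 44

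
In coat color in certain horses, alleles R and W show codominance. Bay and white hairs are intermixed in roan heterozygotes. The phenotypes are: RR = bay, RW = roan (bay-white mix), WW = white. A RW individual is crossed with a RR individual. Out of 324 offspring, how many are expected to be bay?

Punnett square for RW × RR:
Offspring genotypes: 2 RR, 2 RW
Phenotype counts: 2 bay, 2 roan (bay-white mix)
bay: 2 out of 4 → fraction 1/2
Expected count = 1/2 × 324 = 162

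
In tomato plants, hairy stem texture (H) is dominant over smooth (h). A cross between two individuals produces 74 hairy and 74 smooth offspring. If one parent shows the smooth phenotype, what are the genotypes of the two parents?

Observed offspring: 74 hairy, 74 smooth
The observed ratio simplifies to 1:1. One parent shows smooth, so its genotype must be hh. A 1:1 offspring split requires the other parent to be heterozygous (Hh).
Parent genotypes: hh × Hh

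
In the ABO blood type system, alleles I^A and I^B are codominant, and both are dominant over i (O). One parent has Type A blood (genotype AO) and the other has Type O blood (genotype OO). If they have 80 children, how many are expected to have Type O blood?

Cross: AO × OO
Possible offspring genotypes: 2 AO, 2 OO
Blood type counts: 2 Type A, 2 Type O
Probability of Type O: 2/4 = 1/2
Expected count = 1/2 × 80 = 40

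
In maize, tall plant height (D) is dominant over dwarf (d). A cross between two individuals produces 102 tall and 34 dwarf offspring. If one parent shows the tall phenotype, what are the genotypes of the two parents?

Observed offspring: 102 tall, 34 dwarf
The observed ratio simplifies to 3:1. Dwarf (dd) offspring appear, so each parent must contribute one d allele. The parent stated to show tall carries D, so it is Dd. The other parent is then either Dd or dd: Dd × dd would give a 1:1 split, whereas Dd × Dd gives 3:1 — matching the data. So both parents are heterozygous (Dd × Dd).
Parent genotypes: Dd × Dd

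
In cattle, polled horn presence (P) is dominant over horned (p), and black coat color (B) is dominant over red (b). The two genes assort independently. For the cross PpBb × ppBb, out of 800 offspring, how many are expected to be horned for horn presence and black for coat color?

Dihybrid cross PpBb × ppBb — consider each gene separately:
horn presence: Pp × pp → 2 Pp, 2 pp → 2 P_ : 2 pp (out of 4)
coat color: Bb × Bb → 1 BB, 2 Bb, 1 bb → 3 B_ : 1 bb (out of 4)
Looking for: horned (pp) and black (B_)
P(horned) = 2/4, P(black) = 3/4
P(both) = 2/4 × 3/4 = 6/16 = 3/8
Expected count = 3/8 × 800 = 300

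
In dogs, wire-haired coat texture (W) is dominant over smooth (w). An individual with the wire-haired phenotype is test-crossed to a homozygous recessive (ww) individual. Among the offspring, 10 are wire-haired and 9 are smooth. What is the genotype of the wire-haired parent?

Test cross: ? × ww
Offspring: 10 wire-haired, 9 smooth — approximately 1:1.
A 1:1 ratio in a test cross indicates the unknown parent is heterozygous (Ww).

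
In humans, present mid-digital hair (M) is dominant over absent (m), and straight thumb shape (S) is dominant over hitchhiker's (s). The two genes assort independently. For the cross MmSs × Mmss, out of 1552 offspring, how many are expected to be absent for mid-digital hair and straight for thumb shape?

Dihybrid cross MmSs × Mmss — consider each gene separately:
mid-digital hair: Mm × Mm → 1 MM, 2 Mm, 1 mm → 3 M_ : 1 mm (out of 4)
thumb shape: Ss × ss → 2 Ss, 2 ss → 2 S_ : 2 ss (out of 4)
Looking for: absent (mm) and straight (S_)
P(absent) = 1/4, P(straight) = 2/4
P(both) = 1/4 × 2/4 = 2/16 = 1/8
Expected count = 1/8 × 1552 = 194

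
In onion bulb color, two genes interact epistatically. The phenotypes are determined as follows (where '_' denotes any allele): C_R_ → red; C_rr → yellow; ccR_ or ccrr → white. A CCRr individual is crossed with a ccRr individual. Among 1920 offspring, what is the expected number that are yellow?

Cross: CCRr × ccRr — consider each gene separately:
C gene: CC × cc → 4 Cc → 4 C_ (out of 4)
R gene: Rr × Rr → 1 RR, 2 Rr, 1 rr → 3 R_ : 1 rr (out of 4)
Genotype classes (out of 4 × 4 = 16): C_R_ = 4×3 = 12; C_rr = 4×1 = 4
Apply the phenotype rules: C_R_ (12) → red; C_rr (4) → yellow
Phenotype counts (out of 16): 12 red, 4 yellow
yellow: 4 out of 16 → fraction 1/4
Expected count = 1/4 × 1920 = 480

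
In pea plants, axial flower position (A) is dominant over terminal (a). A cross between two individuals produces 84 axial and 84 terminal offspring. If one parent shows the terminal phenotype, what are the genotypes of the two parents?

Observed offspring: 84 axial, 84 terminal
The observed ratio simplifies to 1:1. One parent shows terminal, so its genotype must be aa. A 1:1 offspring split requires the other parent to be heterozygous (Aa).
Parent genotypes: aa × Aa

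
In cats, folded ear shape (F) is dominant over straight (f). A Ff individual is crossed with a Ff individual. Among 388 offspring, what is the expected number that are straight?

Punnett square for Ff × Ff:
Offspring genotypes: 1 FF, 2 Ff, 1 ff
folded: 3, straight: 1
straight: 1 out of 4 → fraction 1/4
Expected count = 1/4 × 388 = 97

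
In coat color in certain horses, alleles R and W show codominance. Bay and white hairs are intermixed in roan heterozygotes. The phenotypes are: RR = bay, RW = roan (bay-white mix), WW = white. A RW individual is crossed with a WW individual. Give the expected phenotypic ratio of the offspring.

Punnett square for RW × WW:
Offspring genotypes: 2 RW, 2 WW
Phenotype counts: 2 roan (bay-white mix), 2 white
Ratio: 1 roan (bay-white mix) : 1 white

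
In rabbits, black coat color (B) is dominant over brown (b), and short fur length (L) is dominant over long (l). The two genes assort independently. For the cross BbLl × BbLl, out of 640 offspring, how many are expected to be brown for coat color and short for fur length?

Dihybrid cross BbLl × BbLl — consider each gene separately:
coat color: Bb × Bb → 1 BB, 2 Bb, 1 bb → 3 B_ : 1 bb (out of 4)
fur length: Ll × Ll → 1 LL, 2 Ll, 1 ll → 3 L_ : 1 ll (out of 4)
Looking for: brown (bb) and short (L_)
P(brown) = 1/4, P(short) = 3/4
P(both) = 1/4 × 3/4 = 3/16
Expected count = 3/16 × 640 = 120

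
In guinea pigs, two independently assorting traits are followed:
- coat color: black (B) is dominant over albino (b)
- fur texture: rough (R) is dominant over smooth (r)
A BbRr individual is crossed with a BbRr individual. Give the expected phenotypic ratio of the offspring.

Dihybrid cross BbRr × BbRr — consider each gene separately:
coat color: Bb × Bb → 1 BB, 2 Bb, 1 bb → 3 B_ : 1 bb (out of 4)
fur texture: Rr × Rr → 1 RR, 2 Rr, 1 rr → 3 R_ : 1 rr (out of 4)
Combine (counts out of 4 × 4 = 16): black/rough (B_R_) = 3×3 = 9; black/smooth (B_rr) = 3×1 = 3; albino/rough (bbR_) = 1×3 = 3; albino/smooth (bbrr) = 1×1 = 1
Phenotype counts (out of 16): 9 black/rough, 3 black/smooth, 3 albino/rough, 1 albino/smooth
Ratio: 9 black/rough : 3 black/smooth : 3 albino/rough : 1 albino/smooth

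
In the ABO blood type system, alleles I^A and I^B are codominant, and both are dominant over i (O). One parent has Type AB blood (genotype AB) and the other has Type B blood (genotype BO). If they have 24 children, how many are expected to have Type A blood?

Cross: AB × BO
Possible offspring genotypes: 1 AB, 1 AO, 1 BB, 1 BO
Blood type counts: 1 Type AB, 1 Type A, 2 Type B
Probability of Type A: 1/4
Expected count = 1/4 × 24 = 6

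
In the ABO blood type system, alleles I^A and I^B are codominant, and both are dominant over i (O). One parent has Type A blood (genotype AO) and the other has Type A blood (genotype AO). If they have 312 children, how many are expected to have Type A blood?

Cross: AO × AO
Possible offspring genotypes: 1 AA, 2 AO, 1 OO
Blood type counts: 3 Type A, 1 Type O
Probability of Type A: 3/4
Expected count = 3/4 × 312 = 234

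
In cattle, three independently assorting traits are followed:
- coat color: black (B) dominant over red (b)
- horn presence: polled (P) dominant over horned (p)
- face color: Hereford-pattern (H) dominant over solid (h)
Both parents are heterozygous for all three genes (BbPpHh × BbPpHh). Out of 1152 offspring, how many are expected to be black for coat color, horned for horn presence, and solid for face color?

Trihybrid cross: BbPpHh × BbPpHh
Each trait segregates independently with a 3:1 phenotypic ratio, so each gene contributes 3/4 (dominant) or 1/4 (recessive).
Target: black (coat color), horned (horn presence), solid (face color)
Probability = product of independent per-trait probabilities
= 3/4 × 1/4 × 1/4 = 3/64
Expected count = 3/64 × 1152 = 54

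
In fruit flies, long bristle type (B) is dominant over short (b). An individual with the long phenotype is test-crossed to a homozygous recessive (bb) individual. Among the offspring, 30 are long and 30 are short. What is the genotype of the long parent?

Test cross: ? × bb
Offspring: 30 long, 30 short — approximately 1:1.
A 1:1 ratio in a test cross indicates the unknown parent is heterozygous (Bb).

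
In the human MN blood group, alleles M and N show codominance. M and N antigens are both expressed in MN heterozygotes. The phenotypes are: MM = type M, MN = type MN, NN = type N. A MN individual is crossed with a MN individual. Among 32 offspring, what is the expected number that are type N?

Punnett square for MN × MN:
Offspring genotypes: 1 MM, 2 MN, 1 NN
Phenotype counts: 1 type M, 2 type MN, 1 type N
type N: 1 out of 4 → fraction 1/4
Expected count = 1/4 × 32 = 8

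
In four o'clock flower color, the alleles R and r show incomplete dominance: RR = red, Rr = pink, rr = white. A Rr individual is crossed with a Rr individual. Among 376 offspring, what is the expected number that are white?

Punnett square for Rr × Rr:
Offspring genotypes: 1 RR, 2 Rr, 1 rr
Phenotype counts: 1 red, 2 pink, 1 white
white: 1 out of 4 → fraction 1/4
Expected count = 1/4 × 376 = 94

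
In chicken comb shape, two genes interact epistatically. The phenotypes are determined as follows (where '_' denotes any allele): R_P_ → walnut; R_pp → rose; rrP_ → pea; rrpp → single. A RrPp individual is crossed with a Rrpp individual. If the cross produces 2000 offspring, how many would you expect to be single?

Cross: RrPp × Rrpp — consider each gene separately:
R gene: Rr × Rr → 1 RR, 2 Rr, 1 rr → 3 R_ : 1 rr (out of 4)
P gene: Pp × pp → 2 Pp, 2 pp → 2 P_ : 2 pp (out of 4)
Genotype classes (out of 4 × 4 = 16): R_P_ = 3×2 = 6; R_pp = 3×2 = 6; rrP_ = 1×2 = 2; rrpp = 1×2 = 2
Apply the phenotype rules: R_P_ (6) → walnut; R_pp (6) → rose; rrP_ (2) → pea; rrpp (2) → single
Phenotype counts (out of 16): 6 walnut, 6 rose, 2 pea, 2 single
single: 2 out of 16 → fraction 1/8
Expected count = 1/8 × 2000 = 250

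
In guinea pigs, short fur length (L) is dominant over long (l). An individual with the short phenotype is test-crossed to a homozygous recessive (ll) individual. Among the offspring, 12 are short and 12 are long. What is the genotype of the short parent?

Test cross: ? × ll
Offspring: 12 short, 12 long — approximately 1:1.
A 1:1 ratio in a test cross indicates the unknown parent is heterozygous (Ll).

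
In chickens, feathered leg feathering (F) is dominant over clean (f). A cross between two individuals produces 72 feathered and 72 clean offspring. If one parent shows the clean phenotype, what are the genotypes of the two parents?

Observed offspring: 72 feathered, 72 clean
The observed ratio simplifies to 1:1. One parent shows clean, so its genotype must be ff. A 1:1 offspring split requires the other parent to be heterozygous (Ff).
Parent genotypes: ff × Ff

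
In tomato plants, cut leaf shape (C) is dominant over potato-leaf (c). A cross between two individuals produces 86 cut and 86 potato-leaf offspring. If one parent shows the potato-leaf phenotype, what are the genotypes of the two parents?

Observed offspring: 86 cut, 86 potato-leaf
The observed ratio simplifies to 1:1. One parent shows potato-leaf, so its genotype must be cc. A 1:1 offspring split requires the other parent to be heterozygous (Cc).
Parent genotypes: cc × Cc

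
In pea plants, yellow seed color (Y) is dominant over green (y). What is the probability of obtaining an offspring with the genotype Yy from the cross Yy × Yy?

Punnett square for Yy × Yy:
Offspring genotypes: 1 YY, 2 Yy, 1 yy
Total offspring: 4
Count with target: 2
Probability: 2/4 = 1/2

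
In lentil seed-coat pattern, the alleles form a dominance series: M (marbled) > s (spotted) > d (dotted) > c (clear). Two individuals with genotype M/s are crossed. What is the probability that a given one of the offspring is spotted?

Cross: M/s × M/s
Allele dominance: M > s > d > c
Offspring genotypes: 1 M/M, 2 M/s, 1 s/s
Phenotype counts: 3 marbled, 1 spotted
spotted: 1 out of 4
Probability: 1/4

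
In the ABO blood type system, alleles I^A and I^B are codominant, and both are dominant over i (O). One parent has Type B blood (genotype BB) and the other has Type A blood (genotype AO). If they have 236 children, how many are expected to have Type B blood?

Cross: BB × AO
Possible offspring genotypes: 2 AB, 2 BO
Blood type counts: 2 Type AB, 2 Type B
Probability of Type B: 2/4 = 1/2
Expected count = 1/2 × 236 = 118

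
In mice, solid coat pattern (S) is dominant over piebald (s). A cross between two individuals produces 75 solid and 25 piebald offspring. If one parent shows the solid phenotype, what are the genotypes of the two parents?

Observed offspring: 75 solid, 25 piebald
The observed ratio simplifies to 3:1. Piebald (ss) offspring appear, so each parent must contribute one s allele. The parent stated to show solid carries S, so it is Ss. The other parent is then either Ss or ss: Ss × ss would give a 1:1 split, whereas Ss × Ss gives 3:1 — matching the data. So both parents are heterozygous (Ss × Ss).
Parent genotypes: Ss × Ss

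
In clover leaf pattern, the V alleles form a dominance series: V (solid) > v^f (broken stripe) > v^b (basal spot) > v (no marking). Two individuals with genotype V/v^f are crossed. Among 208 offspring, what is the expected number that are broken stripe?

Cross: V/v^f × V/v^f
Allele dominance: V > v^f > v^b > v
Offspring genotypes: 1 V/V, 2 V/v^f, 1 v^f/v^f
Phenotype counts: 3 solid, 1 broken stripe
broken stripe: 1 out of 4 → fraction 1/4
Expected count = 1/4 × 208 = 52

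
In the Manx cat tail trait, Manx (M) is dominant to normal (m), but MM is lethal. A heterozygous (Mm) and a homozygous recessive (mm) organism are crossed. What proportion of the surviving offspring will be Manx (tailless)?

Cross: Mm × mm
Punnett square offspring (before lethality): 2 Mm, 2 mm
No MM offspring are produced in this cross.
Manx (tailless): 2 out of 4
Probability: 2/4 = 1/2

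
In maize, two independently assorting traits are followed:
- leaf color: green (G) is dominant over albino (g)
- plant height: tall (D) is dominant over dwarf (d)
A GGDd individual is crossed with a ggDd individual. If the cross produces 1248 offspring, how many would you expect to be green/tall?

Dihybrid cross GGDd × ggDd — consider each gene separately:
leaf color: GG × gg → 4 Gg → 4 G_ (out of 4)
plant height: Dd × Dd → 1 DD, 2 Dd, 1 dd → 3 D_ : 1 dd (out of 4)
Combine (counts out of 4 × 4 = 16): green/tall (G_D_) = 4×3 = 12; green/dwarf (G_dd) = 4×1 = 4
Phenotype counts (out of 16): 12 green/tall, 4 green/dwarf
green/tall: 12 out of 16 → fraction 3/4
Expected count = 3/4 × 1248 = 936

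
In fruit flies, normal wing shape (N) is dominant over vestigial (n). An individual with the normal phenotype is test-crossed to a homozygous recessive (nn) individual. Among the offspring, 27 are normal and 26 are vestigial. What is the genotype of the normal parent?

Test cross: ? × nn
Offspring: 27 normal, 26 vestigial — approximately 1:1.
A 1:1 ratio in a test cross indicates the unknown parent is heterozygous (Nn).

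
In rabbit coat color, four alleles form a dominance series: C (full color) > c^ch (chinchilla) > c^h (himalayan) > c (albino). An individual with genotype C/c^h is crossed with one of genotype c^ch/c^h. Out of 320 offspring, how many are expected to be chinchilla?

Cross: C/c^h × c^ch/c^h
Allele dominance: C > c^ch > c^h > c
Offspring genotypes: 1 C/c^ch, 1 C/c^h, 1 c^ch/c^h, 1 c^h/c^h
Phenotype counts: 2 full color, 1 chinchilla, 1 himalayan
chinchilla: 1 out of 4 → fraction 1/4
Expected count = 1/4 × 320 = 80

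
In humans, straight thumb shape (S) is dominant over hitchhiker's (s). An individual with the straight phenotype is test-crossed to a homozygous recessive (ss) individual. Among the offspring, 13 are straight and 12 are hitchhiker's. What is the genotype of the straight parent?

Test cross: ? × ss
Offspring: 13 straight, 12 hitchhiker's — approximately 1:1.
A 1:1 ratio in a test cross indicates the unknown parent is heterozygous (Ss).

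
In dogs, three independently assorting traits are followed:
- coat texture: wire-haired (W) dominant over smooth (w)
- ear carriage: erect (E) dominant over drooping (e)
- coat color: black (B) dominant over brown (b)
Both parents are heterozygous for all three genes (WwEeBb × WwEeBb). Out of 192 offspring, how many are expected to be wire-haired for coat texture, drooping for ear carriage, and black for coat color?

Trihybrid cross: WwEeBb × WwEeBb
Each trait segregates independently with a 3:1 phenotypic ratio, so each gene contributes 3/4 (dominant) or 1/4 (recessive).
Target: wire-haired (coat texture), drooping (ear carriage), black (coat color)
Probability = product of independent per-trait probabilities
= 3/4 × 1/4 × 3/4 = 9/64
Expected count = 9/64 × 192 = 27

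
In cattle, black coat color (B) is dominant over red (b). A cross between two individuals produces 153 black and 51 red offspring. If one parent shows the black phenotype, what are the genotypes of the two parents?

Observed offspring: 153 black, 51 red
The observed ratio simplifies to 3:1. Red (bb) offspring appear, so each parent must contribute one b allele. The parent stated to show black carries B, so it is Bb. The other parent is then either Bb or bb: Bb × bb would give a 1:1 split, whereas Bb × Bb gives 3:1 — matching the data. So both parents are heterozygous (Bb × Bb).
Parent genotypes: Bb × Bb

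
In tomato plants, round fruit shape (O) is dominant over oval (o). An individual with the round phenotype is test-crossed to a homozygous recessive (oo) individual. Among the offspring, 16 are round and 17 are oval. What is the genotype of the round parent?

Test cross: ? × oo
Offspring: 16 round, 17 oval — approximately 1:1.
A 1:1 ratio in a test cross indicates the unknown parent is heterozygous (Oo).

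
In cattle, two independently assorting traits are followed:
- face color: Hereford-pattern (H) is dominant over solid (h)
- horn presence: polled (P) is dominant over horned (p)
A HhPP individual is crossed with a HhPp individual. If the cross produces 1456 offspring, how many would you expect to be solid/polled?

Dihybrid cross HhPP × HhPp — consider each gene separately:
face color: Hh × Hh → 1 HH, 2 Hh, 1 hh → 3 H_ : 1 hh (out of 4)
horn presence: PP × Pp → 2 PP, 2 Pp → 4 P_ (out of 4)
Combine (counts out of 4 × 4 = 16): Hereford-pattern/polled (H_P_) = 3×4 = 12; solid/polled (hhP_) = 1×4 = 4
Phenotype counts (out of 16): 12 Hereford-pattern/polled, 4 solid/polled
solid/polled: 4 out of 16 → fraction 1/4
Expected count = 1/4 × 1456 = 364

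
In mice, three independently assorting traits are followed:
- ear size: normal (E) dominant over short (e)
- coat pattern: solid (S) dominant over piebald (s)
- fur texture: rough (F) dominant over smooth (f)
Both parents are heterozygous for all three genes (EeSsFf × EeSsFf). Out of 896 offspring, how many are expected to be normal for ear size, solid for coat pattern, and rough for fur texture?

Trihybrid cross: EeSsFf × EeSsFf
Each trait segregates independently with a 3:1 phenotypic ratio, so each gene contributes 3/4 (dominant) or 1/4 (recessive).
Target: normal (ear size), solid (coat pattern), rough (fur texture)
Probability = product of independent per-trait probabilities
= 3/4 × 3/4 × 3/4 = 27/64
Expected count = 27/64 × 896 = 378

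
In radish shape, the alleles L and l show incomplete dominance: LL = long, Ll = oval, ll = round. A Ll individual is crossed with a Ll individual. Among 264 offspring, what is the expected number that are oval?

Punnett square for Ll × Ll:
Offspring genotypes: 1 LL, 2 Ll, 1 ll
Phenotype counts: 1 long, 2 oval, 1 round
oval: 2 out of 4 → fraction 1/2
Expected count = 1/2 × 264 = 132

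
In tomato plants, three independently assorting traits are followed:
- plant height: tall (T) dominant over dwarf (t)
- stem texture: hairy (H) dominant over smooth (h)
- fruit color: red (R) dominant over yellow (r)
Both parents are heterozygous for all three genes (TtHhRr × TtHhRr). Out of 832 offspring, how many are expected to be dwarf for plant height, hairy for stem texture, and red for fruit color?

Trihybrid cross: TtHhRr × TtHhRr
Each trait segregates independently with a 3:1 phenotypic ratio, so each gene contributes 3/4 (dominant) or 1/4 (recessive).
Target: dwarf (plant height), hairy (stem texture), red (fruit color)
Probability = product of independent per-trait probabilities
= 1/4 × 3/4 × 3/4 = 9/64
Expected count = 9/64 × 832 = 117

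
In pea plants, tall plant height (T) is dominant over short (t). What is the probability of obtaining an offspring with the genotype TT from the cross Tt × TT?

Punnett square for Tt × TT:
Offspring genotypes: 2 TT, 2 Tt
Total offspring: 4
Count with target: 2
Probability: 2/4 = 1/2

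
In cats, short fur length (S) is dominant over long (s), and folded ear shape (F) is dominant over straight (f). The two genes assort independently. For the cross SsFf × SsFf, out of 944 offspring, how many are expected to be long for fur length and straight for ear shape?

Dihybrid cross SsFf × SsFf — consider each gene separately:
fur length: Ss × Ss → 1 SS, 2 Ss, 1 ss → 3 S_ : 1 ss (out of 4)
ear shape: Ff × Ff → 1 FF, 2 Ff, 1 ff → 3 F_ : 1 ff (out of 4)
Looking for: long (ss) and straight (ff)
P(long) = 1/4, P(straight) = 1/4
P(both) = 1/4 × 1/4 = 1/16
Expected count = 1/16 × 944 = 59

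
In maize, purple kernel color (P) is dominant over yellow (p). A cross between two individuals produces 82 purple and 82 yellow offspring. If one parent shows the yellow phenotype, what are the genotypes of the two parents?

Observed offspring: 82 purple, 82 yellow
The observed ratio simplifies to 1:1. One parent shows yellow, so its genotype must be pp. A 1:1 offspring split requires the other parent to be heterozygous (Pp).
Parent genotypes: pp × Pp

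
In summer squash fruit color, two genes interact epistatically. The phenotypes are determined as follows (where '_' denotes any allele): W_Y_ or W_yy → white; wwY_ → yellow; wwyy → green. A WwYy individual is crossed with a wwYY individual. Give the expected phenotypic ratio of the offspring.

Cross: WwYy × wwYY — consider each gene separately:
W gene: Ww × ww → 2 Ww, 2 ww → 2 W_ : 2 ww (out of 4)
Y gene: Yy × YY → 2 YY, 2 Yy → 4 Y_ (out of 4)
Genotype classes (out of 4 × 4 = 16): W_Y_ = 2×4 = 8; wwY_ = 2×4 = 8
Apply the phenotype rules: W_Y_ (8) → white; wwY_ (8) → yellow
Phenotype counts (out of 16): 8 white, 8 yellow
Ratio: 1 white : 1 yellow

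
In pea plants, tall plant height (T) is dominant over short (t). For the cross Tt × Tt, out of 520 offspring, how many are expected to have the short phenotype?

Punnett square for Tt × Tt:
Offspring genotypes: 1 TT, 2 Tt, 1 tt
Total offspring: 4
Count with target: 1
Probability: 1/4
Expected count = 1/4 × 520 = 130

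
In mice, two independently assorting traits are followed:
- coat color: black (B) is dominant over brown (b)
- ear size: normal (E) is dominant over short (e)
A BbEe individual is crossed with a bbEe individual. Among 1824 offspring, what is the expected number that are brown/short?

Dihybrid cross BbEe × bbEe — consider each gene separately:
coat color: Bb × bb → 2 Bb, 2 bb → 2 B_ : 2 bb (out of 4)
ear size: Ee × Ee → 1 EE, 2 Ee, 1 ee → 3 E_ : 1 ee (out of 4)
Combine (counts out of 4 × 4 = 16): black/normal (B_E_) = 2×3 = 6; black/short (B_ee) = 2×1 = 2; brown/normal (bbE_) = 2×3 = 6; brown/short (bbee) = 2×1 = 2
Phenotype counts (out of 16): 6 black/normal, 2 black/short, 6 brown/normal, 2 brown/short
brown/short: 2 out of 16 → fraction 1/8
Expected count = 1/8 × 1824 = 228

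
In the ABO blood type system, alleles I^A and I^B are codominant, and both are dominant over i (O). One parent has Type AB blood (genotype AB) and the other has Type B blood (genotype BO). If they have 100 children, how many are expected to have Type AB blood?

Cross: AB × BO
Possible offspring genotypes: 1 AB, 1 AO, 1 BB, 1 BO
Blood type counts: 1 Type AB, 1 Type A, 2 Type B
Probability of Type AB: 1/4
Expected count = 1/4 × 100 = 25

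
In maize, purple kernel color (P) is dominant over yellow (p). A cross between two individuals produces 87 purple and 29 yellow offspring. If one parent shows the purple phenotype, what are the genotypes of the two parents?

Observed offspring: 87 purple, 29 yellow
The observed ratio simplifies to 3:1. Yellow (pp) offspring appear, so each parent must contribute one p allele. The parent stated to show purple carries P, so it is Pp. The other parent is then either Pp or pp: Pp × pp would give a 1:1 split, whereas Pp × Pp gives 3:1 — matching the data. So both parents are heterozygous (Pp × Pp).
Parent genotypes: Pp × Pp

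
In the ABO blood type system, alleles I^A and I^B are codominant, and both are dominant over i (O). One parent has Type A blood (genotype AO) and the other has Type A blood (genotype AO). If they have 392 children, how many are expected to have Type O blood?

Cross: AO × AO
Possible offspring genotypes: 1 AA, 2 AO, 1 OO
Blood type counts: 3 Type A, 1 Type O
Probability of Type O: 1/4
Expected count = 1/4 × 392 = 98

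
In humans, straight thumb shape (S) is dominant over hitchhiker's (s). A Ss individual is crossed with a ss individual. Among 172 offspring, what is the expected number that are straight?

Punnett square for Ss × ss:
Offspring genotypes: 2 Ss, 2 ss
straight: 2, hitchhiker's: 2
straight: 2 out of 4 → fraction 1/2
Expected count = 1/2 × 172 = 86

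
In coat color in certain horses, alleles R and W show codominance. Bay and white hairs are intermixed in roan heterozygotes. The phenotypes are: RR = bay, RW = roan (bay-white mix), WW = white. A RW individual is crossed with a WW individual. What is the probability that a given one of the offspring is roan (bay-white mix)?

Punnett square for RW × WW:
Offspring genotypes: 2 RW, 2 WW
Phenotype counts: 2 roan (bay-white mix), 2 white
roan (bay-white mix): 2 out of 4
Probability: 2/4 = 1/2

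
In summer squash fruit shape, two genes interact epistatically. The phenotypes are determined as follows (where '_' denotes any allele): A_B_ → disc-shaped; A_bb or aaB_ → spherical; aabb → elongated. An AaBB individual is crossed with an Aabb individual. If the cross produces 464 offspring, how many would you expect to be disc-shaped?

Cross: AaBB × Aabb — consider each gene separately:
A gene: Aa × Aa → 1 AA, 2 Aa, 1 aa → 3 A_ : 1 aa (out of 4)
B gene: BB × bb → 4 Bb → 4 B_ (out of 4)
Genotype classes (out of 4 × 4 = 16): A_B_ = 3×4 = 12; aaB_ = 1×4 = 4
Apply the phenotype rules: A_B_ (12) → disc-shaped; aaB_ (4) → spherical
Phenotype counts (out of 16): 12 disc-shaped, 4 spherical
disc-shaped: 12 out of 16 → fraction 3/4
Expected count = 3/4 × 464 = 348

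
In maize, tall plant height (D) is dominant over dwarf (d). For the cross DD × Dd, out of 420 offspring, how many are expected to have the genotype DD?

Punnett square for DD × Dd:
Offspring genotypes: 2 DD, 2 Dd
Total offspring: 4
Count with target: 2
Probability: 2/4 = 1/2
Expected count = 1/2 × 420 = 210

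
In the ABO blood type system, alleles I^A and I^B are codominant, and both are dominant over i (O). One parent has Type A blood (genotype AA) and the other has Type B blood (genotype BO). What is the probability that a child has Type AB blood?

Cross: AA × BO
Possible offspring genotypes: 2 AB, 2 AO
Blood type counts: 2 Type AB, 2 Type A
Probability of Type AB: 2/4 = 1/2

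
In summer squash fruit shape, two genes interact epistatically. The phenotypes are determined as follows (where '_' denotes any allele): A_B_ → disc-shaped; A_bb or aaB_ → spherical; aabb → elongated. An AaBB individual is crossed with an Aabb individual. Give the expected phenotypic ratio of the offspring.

Cross: AaBB × Aabb — consider each gene separately:
A gene: Aa × Aa → 1 AA, 2 Aa, 1 aa → 3 A_ : 1 aa (out of 4)
B gene: BB × bb → 4 Bb → 4 B_ (out of 4)
Genotype classes (out of 4 × 4 = 16): A_B_ = 3×4 = 12; aaB_ = 1×4 = 4
Apply the phenotype rules: A_B_ (12) → disc-shaped; aaB_ (4) → spherical
Phenotype counts (out of 16): 12 disc-shaped, 4 spherical
Ratio: 3 disc-shaped : 1 spherical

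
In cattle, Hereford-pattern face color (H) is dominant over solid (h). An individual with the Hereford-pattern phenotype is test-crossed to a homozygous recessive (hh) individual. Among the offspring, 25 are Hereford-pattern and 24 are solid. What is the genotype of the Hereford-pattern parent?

Test cross: ? × hh
Offspring: 25 Hereford-pattern, 24 solid — approximately 1:1.
A 1:1 ratio in a test cross indicates the unknown parent is heterozygous (Hh).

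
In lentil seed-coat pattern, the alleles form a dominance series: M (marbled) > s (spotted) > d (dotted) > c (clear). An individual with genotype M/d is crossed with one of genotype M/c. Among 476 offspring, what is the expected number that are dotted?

Cross: M/d × M/c
Allele dominance: M > s > d > c
Offspring genotypes: 1 M/M, 1 M/c, 1 M/d, 1 d/c
Phenotype counts: 3 marbled, 1 dotted
dotted: 1 out of 4 → fraction 1/4
Expected count = 1/4 × 476 = 119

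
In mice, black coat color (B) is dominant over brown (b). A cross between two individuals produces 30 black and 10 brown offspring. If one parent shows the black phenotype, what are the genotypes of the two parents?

Observed offspring: 30 black, 10 brown
The observed ratio simplifies to 3:1. Brown (bb) offspring appear, so each parent must contribute one b allele. The parent stated to show black carries B, so it is Bb. The other parent is then either Bb or bb: Bb × bb would give a 1:1 split, whereas Bb × Bb gives 3:1 — matching the data. So both parents are heterozygous (Bb × Bb).
Parent genotypes: Bb × Bb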